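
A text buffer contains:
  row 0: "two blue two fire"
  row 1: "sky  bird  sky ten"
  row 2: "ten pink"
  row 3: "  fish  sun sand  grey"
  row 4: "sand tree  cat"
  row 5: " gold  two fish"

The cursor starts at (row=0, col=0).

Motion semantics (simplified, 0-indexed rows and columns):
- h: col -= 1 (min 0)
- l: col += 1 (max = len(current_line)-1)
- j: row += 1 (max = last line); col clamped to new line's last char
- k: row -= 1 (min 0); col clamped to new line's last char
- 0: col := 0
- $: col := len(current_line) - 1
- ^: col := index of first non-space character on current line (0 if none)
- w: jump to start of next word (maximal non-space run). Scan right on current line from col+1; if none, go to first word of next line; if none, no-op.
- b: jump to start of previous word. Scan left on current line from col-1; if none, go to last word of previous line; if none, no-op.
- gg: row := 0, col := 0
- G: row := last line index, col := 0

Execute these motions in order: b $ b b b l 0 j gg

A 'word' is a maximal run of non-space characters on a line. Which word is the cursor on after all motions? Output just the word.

After 1 (b): row=0 col=0 char='t'
After 2 ($): row=0 col=16 char='e'
After 3 (b): row=0 col=13 char='f'
After 4 (b): row=0 col=9 char='t'
After 5 (b): row=0 col=4 char='b'
After 6 (l): row=0 col=5 char='l'
After 7 (0): row=0 col=0 char='t'
After 8 (j): row=1 col=0 char='s'
After 9 (gg): row=0 col=0 char='t'

Answer: two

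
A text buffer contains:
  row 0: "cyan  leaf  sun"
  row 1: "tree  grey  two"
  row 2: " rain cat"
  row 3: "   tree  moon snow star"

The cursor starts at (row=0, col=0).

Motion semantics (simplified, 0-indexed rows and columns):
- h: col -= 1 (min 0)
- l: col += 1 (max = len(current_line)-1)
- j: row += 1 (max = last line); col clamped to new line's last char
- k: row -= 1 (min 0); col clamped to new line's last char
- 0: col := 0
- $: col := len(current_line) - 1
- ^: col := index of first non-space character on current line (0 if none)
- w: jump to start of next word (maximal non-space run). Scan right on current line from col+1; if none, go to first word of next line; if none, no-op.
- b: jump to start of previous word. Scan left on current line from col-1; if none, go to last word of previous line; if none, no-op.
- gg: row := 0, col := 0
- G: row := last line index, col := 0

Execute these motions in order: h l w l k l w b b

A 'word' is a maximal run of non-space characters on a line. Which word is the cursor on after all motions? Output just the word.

Answer: cyan

Derivation:
After 1 (h): row=0 col=0 char='c'
After 2 (l): row=0 col=1 char='y'
After 3 (w): row=0 col=6 char='l'
After 4 (l): row=0 col=7 char='e'
After 5 (k): row=0 col=7 char='e'
After 6 (l): row=0 col=8 char='a'
After 7 (w): row=0 col=12 char='s'
After 8 (b): row=0 col=6 char='l'
After 9 (b): row=0 col=0 char='c'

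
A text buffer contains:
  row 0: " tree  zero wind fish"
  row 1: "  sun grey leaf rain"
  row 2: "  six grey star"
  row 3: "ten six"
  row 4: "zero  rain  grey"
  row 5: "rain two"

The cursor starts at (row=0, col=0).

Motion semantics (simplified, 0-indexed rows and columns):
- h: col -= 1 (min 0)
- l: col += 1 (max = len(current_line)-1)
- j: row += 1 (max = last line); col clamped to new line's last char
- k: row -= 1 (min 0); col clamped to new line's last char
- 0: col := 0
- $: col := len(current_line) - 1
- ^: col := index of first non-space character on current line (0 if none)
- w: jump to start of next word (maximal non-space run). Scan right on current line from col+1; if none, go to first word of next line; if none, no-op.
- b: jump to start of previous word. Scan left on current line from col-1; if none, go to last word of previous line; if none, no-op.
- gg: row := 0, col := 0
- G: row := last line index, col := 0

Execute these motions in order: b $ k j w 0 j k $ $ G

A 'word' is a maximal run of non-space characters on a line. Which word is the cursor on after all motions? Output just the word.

Answer: rain

Derivation:
After 1 (b): row=0 col=0 char='_'
After 2 ($): row=0 col=20 char='h'
After 3 (k): row=0 col=20 char='h'
After 4 (j): row=1 col=19 char='n'
After 5 (w): row=2 col=2 char='s'
After 6 (0): row=2 col=0 char='_'
After 7 (j): row=3 col=0 char='t'
After 8 (k): row=2 col=0 char='_'
After 9 ($): row=2 col=14 char='r'
After 10 ($): row=2 col=14 char='r'
After 11 (G): row=5 col=0 char='r'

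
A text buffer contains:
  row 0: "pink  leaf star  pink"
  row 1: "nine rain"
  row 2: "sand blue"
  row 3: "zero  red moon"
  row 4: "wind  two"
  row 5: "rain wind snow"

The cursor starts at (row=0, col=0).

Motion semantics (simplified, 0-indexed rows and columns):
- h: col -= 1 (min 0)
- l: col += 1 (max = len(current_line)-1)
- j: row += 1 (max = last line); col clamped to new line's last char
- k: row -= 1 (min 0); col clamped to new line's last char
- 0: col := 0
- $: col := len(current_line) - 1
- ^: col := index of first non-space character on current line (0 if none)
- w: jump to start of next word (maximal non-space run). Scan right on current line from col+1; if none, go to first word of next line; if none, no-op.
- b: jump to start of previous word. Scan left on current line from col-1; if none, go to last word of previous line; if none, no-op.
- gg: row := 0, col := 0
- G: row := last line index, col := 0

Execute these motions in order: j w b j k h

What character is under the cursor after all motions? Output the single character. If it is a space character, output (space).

Answer: n

Derivation:
After 1 (j): row=1 col=0 char='n'
After 2 (w): row=1 col=5 char='r'
After 3 (b): row=1 col=0 char='n'
After 4 (j): row=2 col=0 char='s'
After 5 (k): row=1 col=0 char='n'
After 6 (h): row=1 col=0 char='n'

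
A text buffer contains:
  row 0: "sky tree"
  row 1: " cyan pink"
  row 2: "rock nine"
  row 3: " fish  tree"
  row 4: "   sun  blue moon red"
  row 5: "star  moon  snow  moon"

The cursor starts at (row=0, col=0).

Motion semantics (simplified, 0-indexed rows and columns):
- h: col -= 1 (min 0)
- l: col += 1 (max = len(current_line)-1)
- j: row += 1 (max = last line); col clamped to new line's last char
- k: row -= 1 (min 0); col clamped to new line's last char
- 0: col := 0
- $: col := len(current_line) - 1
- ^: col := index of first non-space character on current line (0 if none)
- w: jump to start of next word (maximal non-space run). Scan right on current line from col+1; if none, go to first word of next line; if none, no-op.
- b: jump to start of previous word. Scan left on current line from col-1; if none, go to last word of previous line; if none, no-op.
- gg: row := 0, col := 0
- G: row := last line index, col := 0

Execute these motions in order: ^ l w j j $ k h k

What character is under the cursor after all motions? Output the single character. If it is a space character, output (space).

After 1 (^): row=0 col=0 char='s'
After 2 (l): row=0 col=1 char='k'
After 3 (w): row=0 col=4 char='t'
After 4 (j): row=1 col=4 char='n'
After 5 (j): row=2 col=4 char='_'
After 6 ($): row=2 col=8 char='e'
After 7 (k): row=1 col=8 char='n'
After 8 (h): row=1 col=7 char='i'
After 9 (k): row=0 col=7 char='e'

Answer: e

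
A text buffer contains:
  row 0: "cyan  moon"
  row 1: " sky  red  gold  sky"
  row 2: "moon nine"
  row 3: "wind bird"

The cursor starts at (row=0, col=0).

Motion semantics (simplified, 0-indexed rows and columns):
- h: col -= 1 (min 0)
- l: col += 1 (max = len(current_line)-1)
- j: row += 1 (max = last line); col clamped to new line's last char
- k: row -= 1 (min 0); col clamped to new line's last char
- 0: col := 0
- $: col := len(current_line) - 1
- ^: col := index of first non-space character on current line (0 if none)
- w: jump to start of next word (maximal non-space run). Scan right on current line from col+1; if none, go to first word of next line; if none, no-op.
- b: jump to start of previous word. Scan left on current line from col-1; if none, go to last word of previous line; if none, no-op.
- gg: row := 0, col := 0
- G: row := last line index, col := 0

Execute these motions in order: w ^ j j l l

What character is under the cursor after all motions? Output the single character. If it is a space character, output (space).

Answer: o

Derivation:
After 1 (w): row=0 col=6 char='m'
After 2 (^): row=0 col=0 char='c'
After 3 (j): row=1 col=0 char='_'
After 4 (j): row=2 col=0 char='m'
After 5 (l): row=2 col=1 char='o'
After 6 (l): row=2 col=2 char='o'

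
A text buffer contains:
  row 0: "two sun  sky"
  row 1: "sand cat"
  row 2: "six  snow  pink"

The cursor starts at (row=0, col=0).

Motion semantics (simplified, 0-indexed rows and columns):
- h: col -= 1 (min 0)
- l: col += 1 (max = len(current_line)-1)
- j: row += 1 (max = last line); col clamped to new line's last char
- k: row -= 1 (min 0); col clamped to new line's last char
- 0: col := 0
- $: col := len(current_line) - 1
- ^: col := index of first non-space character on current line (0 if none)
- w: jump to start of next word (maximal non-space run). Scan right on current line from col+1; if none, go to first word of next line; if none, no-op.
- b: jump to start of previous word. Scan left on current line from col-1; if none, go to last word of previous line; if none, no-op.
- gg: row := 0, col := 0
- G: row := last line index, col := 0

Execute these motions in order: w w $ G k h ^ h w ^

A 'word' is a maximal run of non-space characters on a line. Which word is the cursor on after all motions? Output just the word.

Answer: sand

Derivation:
After 1 (w): row=0 col=4 char='s'
After 2 (w): row=0 col=9 char='s'
After 3 ($): row=0 col=11 char='y'
After 4 (G): row=2 col=0 char='s'
After 5 (k): row=1 col=0 char='s'
After 6 (h): row=1 col=0 char='s'
After 7 (^): row=1 col=0 char='s'
After 8 (h): row=1 col=0 char='s'
After 9 (w): row=1 col=5 char='c'
After 10 (^): row=1 col=0 char='s'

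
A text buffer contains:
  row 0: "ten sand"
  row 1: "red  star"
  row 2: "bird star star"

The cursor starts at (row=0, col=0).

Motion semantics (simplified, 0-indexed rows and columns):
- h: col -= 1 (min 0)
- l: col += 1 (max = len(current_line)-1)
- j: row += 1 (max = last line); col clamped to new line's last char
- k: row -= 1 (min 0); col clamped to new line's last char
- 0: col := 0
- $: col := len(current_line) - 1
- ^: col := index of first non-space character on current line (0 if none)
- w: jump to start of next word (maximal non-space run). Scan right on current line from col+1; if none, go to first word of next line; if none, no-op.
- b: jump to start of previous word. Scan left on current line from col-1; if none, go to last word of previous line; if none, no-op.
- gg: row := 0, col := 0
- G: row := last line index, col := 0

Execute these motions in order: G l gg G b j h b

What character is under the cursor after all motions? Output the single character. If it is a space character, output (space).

After 1 (G): row=2 col=0 char='b'
After 2 (l): row=2 col=1 char='i'
After 3 (gg): row=0 col=0 char='t'
After 4 (G): row=2 col=0 char='b'
After 5 (b): row=1 col=5 char='s'
After 6 (j): row=2 col=5 char='s'
After 7 (h): row=2 col=4 char='_'
After 8 (b): row=2 col=0 char='b'

Answer: b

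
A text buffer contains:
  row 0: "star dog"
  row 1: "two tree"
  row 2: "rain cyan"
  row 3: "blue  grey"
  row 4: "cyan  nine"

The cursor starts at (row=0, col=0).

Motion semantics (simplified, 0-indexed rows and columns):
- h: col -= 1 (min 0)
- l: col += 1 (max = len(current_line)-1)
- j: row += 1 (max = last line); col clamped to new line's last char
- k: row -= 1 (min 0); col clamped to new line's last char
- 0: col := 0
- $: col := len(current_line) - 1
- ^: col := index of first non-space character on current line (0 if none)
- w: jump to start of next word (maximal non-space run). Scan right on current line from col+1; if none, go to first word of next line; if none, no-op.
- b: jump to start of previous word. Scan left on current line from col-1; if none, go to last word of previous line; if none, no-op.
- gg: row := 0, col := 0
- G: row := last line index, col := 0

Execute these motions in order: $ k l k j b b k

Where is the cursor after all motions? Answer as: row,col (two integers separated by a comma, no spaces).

Answer: 0,0

Derivation:
After 1 ($): row=0 col=7 char='g'
After 2 (k): row=0 col=7 char='g'
After 3 (l): row=0 col=7 char='g'
After 4 (k): row=0 col=7 char='g'
After 5 (j): row=1 col=7 char='e'
After 6 (b): row=1 col=4 char='t'
After 7 (b): row=1 col=0 char='t'
After 8 (k): row=0 col=0 char='s'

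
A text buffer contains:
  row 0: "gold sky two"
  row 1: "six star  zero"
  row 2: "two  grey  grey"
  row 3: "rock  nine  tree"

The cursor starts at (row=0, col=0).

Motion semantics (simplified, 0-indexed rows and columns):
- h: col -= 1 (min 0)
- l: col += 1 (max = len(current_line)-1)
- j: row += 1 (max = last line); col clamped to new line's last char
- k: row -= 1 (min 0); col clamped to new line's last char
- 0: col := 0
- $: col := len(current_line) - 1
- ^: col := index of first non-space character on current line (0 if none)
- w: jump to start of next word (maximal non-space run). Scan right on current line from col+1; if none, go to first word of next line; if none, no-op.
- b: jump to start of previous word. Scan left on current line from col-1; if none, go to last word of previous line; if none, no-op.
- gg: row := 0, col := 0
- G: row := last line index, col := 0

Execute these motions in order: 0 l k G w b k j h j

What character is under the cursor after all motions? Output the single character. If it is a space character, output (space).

After 1 (0): row=0 col=0 char='g'
After 2 (l): row=0 col=1 char='o'
After 3 (k): row=0 col=1 char='o'
After 4 (G): row=3 col=0 char='r'
After 5 (w): row=3 col=6 char='n'
After 6 (b): row=3 col=0 char='r'
After 7 (k): row=2 col=0 char='t'
After 8 (j): row=3 col=0 char='r'
After 9 (h): row=3 col=0 char='r'
After 10 (j): row=3 col=0 char='r'

Answer: r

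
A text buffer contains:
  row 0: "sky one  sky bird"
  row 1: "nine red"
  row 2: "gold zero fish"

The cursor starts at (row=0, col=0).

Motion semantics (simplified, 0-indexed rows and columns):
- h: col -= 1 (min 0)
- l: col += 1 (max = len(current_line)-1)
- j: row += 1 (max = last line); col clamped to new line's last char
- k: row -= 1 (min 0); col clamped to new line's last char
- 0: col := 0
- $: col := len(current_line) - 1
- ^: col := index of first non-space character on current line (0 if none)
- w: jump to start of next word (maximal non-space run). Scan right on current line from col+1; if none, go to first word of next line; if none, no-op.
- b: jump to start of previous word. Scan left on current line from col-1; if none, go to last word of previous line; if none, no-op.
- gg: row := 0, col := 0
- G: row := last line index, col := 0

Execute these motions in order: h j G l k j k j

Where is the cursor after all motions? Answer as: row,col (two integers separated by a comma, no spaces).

After 1 (h): row=0 col=0 char='s'
After 2 (j): row=1 col=0 char='n'
After 3 (G): row=2 col=0 char='g'
After 4 (l): row=2 col=1 char='o'
After 5 (k): row=1 col=1 char='i'
After 6 (j): row=2 col=1 char='o'
After 7 (k): row=1 col=1 char='i'
After 8 (j): row=2 col=1 char='o'

Answer: 2,1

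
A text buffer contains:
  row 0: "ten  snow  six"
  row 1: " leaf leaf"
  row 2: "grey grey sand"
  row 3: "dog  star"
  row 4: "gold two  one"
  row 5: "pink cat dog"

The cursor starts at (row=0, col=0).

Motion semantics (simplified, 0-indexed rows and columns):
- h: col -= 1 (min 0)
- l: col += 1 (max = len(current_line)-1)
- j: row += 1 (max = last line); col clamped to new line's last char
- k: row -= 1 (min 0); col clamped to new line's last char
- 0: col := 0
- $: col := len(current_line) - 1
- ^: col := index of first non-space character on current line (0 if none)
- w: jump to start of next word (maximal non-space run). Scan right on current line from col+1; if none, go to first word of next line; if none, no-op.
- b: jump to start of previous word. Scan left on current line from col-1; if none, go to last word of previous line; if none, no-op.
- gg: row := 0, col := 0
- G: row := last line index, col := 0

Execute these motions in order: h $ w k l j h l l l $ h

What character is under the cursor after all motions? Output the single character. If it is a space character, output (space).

After 1 (h): row=0 col=0 char='t'
After 2 ($): row=0 col=13 char='x'
After 3 (w): row=1 col=1 char='l'
After 4 (k): row=0 col=1 char='e'
After 5 (l): row=0 col=2 char='n'
After 6 (j): row=1 col=2 char='e'
After 7 (h): row=1 col=1 char='l'
After 8 (l): row=1 col=2 char='e'
After 9 (l): row=1 col=3 char='a'
After 10 (l): row=1 col=4 char='f'
After 11 ($): row=1 col=9 char='f'
After 12 (h): row=1 col=8 char='a'

Answer: a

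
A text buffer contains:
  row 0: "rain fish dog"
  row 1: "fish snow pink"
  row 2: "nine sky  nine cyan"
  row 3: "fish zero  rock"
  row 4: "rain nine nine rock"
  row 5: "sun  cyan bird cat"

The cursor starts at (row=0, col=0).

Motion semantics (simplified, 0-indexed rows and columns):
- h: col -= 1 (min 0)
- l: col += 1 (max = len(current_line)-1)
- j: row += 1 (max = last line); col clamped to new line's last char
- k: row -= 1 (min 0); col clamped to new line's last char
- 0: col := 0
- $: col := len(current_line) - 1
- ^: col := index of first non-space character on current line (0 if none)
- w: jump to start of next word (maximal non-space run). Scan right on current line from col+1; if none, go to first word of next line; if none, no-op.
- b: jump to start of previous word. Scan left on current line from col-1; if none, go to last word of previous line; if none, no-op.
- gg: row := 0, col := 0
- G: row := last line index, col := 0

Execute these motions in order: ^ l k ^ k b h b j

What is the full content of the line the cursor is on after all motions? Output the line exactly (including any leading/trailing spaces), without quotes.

Answer: fish snow pink

Derivation:
After 1 (^): row=0 col=0 char='r'
After 2 (l): row=0 col=1 char='a'
After 3 (k): row=0 col=1 char='a'
After 4 (^): row=0 col=0 char='r'
After 5 (k): row=0 col=0 char='r'
After 6 (b): row=0 col=0 char='r'
After 7 (h): row=0 col=0 char='r'
After 8 (b): row=0 col=0 char='r'
After 9 (j): row=1 col=0 char='f'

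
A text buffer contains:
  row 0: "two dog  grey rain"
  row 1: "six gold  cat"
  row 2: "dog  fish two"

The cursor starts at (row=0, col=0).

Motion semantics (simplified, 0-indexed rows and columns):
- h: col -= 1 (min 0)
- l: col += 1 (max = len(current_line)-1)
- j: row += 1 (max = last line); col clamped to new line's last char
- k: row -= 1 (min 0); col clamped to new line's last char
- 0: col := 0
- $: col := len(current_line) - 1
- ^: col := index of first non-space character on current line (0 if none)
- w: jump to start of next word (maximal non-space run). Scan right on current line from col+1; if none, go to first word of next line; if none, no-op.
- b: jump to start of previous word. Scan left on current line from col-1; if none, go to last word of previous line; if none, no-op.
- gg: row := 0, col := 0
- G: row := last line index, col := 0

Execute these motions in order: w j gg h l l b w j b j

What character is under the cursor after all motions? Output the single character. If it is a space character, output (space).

After 1 (w): row=0 col=4 char='d'
After 2 (j): row=1 col=4 char='g'
After 3 (gg): row=0 col=0 char='t'
After 4 (h): row=0 col=0 char='t'
After 5 (l): row=0 col=1 char='w'
After 6 (l): row=0 col=2 char='o'
After 7 (b): row=0 col=0 char='t'
After 8 (w): row=0 col=4 char='d'
After 9 (j): row=1 col=4 char='g'
After 10 (b): row=1 col=0 char='s'
After 11 (j): row=2 col=0 char='d'

Answer: d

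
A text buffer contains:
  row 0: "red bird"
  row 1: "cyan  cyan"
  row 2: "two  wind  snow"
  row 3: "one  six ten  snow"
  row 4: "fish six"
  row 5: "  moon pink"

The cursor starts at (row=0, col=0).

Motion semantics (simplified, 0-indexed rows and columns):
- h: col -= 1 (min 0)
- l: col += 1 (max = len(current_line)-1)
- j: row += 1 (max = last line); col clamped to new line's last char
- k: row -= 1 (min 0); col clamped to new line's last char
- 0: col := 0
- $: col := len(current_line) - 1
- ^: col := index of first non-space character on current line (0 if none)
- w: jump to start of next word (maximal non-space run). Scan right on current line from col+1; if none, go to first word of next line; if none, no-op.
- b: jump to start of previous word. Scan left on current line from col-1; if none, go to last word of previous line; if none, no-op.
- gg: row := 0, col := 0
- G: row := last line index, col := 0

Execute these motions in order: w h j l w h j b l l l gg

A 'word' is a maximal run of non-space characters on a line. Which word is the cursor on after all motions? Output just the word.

Answer: red

Derivation:
After 1 (w): row=0 col=4 char='b'
After 2 (h): row=0 col=3 char='_'
After 3 (j): row=1 col=3 char='n'
After 4 (l): row=1 col=4 char='_'
After 5 (w): row=1 col=6 char='c'
After 6 (h): row=1 col=5 char='_'
After 7 (j): row=2 col=5 char='w'
After 8 (b): row=2 col=0 char='t'
After 9 (l): row=2 col=1 char='w'
After 10 (l): row=2 col=2 char='o'
After 11 (l): row=2 col=3 char='_'
After 12 (gg): row=0 col=0 char='r'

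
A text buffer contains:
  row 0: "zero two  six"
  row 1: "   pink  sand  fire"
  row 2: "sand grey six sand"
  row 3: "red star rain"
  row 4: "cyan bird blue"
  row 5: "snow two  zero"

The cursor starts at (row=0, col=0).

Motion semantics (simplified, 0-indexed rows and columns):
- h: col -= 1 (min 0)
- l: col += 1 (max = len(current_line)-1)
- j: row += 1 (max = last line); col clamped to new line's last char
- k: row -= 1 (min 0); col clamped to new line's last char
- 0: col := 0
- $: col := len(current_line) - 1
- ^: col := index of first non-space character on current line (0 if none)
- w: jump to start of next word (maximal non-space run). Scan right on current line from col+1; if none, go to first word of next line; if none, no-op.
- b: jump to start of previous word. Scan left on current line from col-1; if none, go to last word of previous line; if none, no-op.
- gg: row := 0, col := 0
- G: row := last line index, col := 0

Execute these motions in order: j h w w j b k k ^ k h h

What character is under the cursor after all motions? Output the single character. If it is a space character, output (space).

Answer: z

Derivation:
After 1 (j): row=1 col=0 char='_'
After 2 (h): row=1 col=0 char='_'
After 3 (w): row=1 col=3 char='p'
After 4 (w): row=1 col=9 char='s'
After 5 (j): row=2 col=9 char='_'
After 6 (b): row=2 col=5 char='g'
After 7 (k): row=1 col=5 char='n'
After 8 (k): row=0 col=5 char='t'
After 9 (^): row=0 col=0 char='z'
After 10 (k): row=0 col=0 char='z'
After 11 (h): row=0 col=0 char='z'
After 12 (h): row=0 col=0 char='z'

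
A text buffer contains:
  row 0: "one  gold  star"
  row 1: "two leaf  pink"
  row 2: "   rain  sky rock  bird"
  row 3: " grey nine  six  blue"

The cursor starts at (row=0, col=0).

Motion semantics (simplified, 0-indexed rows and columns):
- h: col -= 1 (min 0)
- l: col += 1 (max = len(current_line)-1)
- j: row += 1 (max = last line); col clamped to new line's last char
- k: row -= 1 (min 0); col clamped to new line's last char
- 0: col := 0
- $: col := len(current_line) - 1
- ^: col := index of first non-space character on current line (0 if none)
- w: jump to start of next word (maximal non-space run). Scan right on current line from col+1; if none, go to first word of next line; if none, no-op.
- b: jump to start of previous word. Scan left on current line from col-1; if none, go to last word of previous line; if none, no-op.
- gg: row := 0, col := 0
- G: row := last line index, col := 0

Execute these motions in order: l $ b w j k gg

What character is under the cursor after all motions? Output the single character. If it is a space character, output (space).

After 1 (l): row=0 col=1 char='n'
After 2 ($): row=0 col=14 char='r'
After 3 (b): row=0 col=11 char='s'
After 4 (w): row=1 col=0 char='t'
After 5 (j): row=2 col=0 char='_'
After 6 (k): row=1 col=0 char='t'
After 7 (gg): row=0 col=0 char='o'

Answer: o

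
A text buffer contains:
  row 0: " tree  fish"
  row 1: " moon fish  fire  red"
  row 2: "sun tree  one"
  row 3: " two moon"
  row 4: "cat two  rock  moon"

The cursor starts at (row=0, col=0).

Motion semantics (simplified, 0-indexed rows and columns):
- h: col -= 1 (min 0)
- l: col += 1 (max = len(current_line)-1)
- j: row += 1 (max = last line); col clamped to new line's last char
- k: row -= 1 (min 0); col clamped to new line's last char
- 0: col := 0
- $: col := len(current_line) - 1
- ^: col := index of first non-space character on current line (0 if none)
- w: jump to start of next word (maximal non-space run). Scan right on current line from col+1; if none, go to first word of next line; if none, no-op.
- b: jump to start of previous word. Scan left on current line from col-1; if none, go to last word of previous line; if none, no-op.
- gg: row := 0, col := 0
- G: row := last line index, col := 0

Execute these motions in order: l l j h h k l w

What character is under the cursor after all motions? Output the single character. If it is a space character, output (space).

Answer: f

Derivation:
After 1 (l): row=0 col=1 char='t'
After 2 (l): row=0 col=2 char='r'
After 3 (j): row=1 col=2 char='o'
After 4 (h): row=1 col=1 char='m'
After 5 (h): row=1 col=0 char='_'
After 6 (k): row=0 col=0 char='_'
After 7 (l): row=0 col=1 char='t'
After 8 (w): row=0 col=7 char='f'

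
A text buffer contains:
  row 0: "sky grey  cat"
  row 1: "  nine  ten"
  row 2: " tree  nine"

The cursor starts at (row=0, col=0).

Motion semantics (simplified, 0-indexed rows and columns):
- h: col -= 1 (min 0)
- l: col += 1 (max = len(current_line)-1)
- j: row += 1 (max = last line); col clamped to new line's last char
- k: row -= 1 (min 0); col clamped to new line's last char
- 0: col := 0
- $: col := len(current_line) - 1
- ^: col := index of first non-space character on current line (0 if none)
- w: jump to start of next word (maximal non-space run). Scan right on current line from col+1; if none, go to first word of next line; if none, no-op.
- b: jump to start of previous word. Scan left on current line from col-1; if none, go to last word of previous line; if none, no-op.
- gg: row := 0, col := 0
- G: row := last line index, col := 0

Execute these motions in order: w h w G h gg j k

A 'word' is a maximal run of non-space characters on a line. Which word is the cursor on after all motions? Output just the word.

After 1 (w): row=0 col=4 char='g'
After 2 (h): row=0 col=3 char='_'
After 3 (w): row=0 col=4 char='g'
After 4 (G): row=2 col=0 char='_'
After 5 (h): row=2 col=0 char='_'
After 6 (gg): row=0 col=0 char='s'
After 7 (j): row=1 col=0 char='_'
After 8 (k): row=0 col=0 char='s'

Answer: sky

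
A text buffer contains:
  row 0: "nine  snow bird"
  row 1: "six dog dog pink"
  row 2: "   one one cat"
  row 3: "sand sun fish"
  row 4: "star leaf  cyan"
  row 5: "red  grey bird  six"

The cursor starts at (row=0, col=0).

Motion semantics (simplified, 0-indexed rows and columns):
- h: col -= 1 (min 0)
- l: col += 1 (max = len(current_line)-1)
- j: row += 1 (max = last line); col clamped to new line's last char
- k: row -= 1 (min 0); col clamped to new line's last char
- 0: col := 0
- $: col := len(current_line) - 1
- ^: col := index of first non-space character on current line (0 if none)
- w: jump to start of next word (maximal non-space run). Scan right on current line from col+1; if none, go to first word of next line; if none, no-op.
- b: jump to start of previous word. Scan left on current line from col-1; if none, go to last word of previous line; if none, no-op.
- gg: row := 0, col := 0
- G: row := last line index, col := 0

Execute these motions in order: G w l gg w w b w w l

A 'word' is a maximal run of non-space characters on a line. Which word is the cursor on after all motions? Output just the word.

After 1 (G): row=5 col=0 char='r'
After 2 (w): row=5 col=5 char='g'
After 3 (l): row=5 col=6 char='r'
After 4 (gg): row=0 col=0 char='n'
After 5 (w): row=0 col=6 char='s'
After 6 (w): row=0 col=11 char='b'
After 7 (b): row=0 col=6 char='s'
After 8 (w): row=0 col=11 char='b'
After 9 (w): row=1 col=0 char='s'
After 10 (l): row=1 col=1 char='i'

Answer: six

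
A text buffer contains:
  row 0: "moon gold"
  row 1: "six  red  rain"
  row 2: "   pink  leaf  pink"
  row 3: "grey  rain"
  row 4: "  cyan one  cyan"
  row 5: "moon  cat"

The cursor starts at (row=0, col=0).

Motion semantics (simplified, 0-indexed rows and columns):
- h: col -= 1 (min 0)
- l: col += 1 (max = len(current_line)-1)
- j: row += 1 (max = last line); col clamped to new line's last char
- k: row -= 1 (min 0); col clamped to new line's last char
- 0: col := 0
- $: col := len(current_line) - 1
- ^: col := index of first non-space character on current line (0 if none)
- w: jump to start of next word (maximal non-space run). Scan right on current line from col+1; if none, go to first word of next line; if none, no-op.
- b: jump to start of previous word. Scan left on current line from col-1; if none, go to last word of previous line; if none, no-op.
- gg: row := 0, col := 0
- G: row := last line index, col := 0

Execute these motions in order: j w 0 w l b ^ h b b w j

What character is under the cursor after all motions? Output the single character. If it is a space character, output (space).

Answer: r

Derivation:
After 1 (j): row=1 col=0 char='s'
After 2 (w): row=1 col=5 char='r'
After 3 (0): row=1 col=0 char='s'
After 4 (w): row=1 col=5 char='r'
After 5 (l): row=1 col=6 char='e'
After 6 (b): row=1 col=5 char='r'
After 7 (^): row=1 col=0 char='s'
After 8 (h): row=1 col=0 char='s'
After 9 (b): row=0 col=5 char='g'
After 10 (b): row=0 col=0 char='m'
After 11 (w): row=0 col=5 char='g'
After 12 (j): row=1 col=5 char='r'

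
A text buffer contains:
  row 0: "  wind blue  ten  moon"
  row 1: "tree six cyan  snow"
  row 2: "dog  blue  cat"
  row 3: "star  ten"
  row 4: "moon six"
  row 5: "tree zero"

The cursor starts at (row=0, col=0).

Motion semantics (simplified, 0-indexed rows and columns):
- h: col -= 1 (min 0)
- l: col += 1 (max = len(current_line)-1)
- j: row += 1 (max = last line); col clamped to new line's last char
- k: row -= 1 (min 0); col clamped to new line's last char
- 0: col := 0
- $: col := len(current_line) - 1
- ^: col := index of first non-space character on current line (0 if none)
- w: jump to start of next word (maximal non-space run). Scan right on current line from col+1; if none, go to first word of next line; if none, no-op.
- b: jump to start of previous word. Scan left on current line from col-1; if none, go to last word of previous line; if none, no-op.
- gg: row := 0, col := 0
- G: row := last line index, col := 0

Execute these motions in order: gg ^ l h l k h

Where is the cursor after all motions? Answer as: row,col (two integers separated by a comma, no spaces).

After 1 (gg): row=0 col=0 char='_'
After 2 (^): row=0 col=2 char='w'
After 3 (l): row=0 col=3 char='i'
After 4 (h): row=0 col=2 char='w'
After 5 (l): row=0 col=3 char='i'
After 6 (k): row=0 col=3 char='i'
After 7 (h): row=0 col=2 char='w'

Answer: 0,2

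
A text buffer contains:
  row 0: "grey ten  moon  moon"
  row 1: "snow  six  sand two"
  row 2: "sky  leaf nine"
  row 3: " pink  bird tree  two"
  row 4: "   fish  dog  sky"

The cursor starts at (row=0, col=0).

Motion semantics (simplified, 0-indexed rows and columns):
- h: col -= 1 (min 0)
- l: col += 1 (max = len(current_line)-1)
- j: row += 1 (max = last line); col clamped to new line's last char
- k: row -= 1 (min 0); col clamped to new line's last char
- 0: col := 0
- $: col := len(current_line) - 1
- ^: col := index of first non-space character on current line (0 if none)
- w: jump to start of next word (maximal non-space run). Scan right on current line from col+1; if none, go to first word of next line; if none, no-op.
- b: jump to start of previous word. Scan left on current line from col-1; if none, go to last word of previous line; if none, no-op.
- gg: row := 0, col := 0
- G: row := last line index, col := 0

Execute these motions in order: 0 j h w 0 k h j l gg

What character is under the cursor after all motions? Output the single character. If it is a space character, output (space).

Answer: g

Derivation:
After 1 (0): row=0 col=0 char='g'
After 2 (j): row=1 col=0 char='s'
After 3 (h): row=1 col=0 char='s'
After 4 (w): row=1 col=6 char='s'
After 5 (0): row=1 col=0 char='s'
After 6 (k): row=0 col=0 char='g'
After 7 (h): row=0 col=0 char='g'
After 8 (j): row=1 col=0 char='s'
After 9 (l): row=1 col=1 char='n'
After 10 (gg): row=0 col=0 char='g'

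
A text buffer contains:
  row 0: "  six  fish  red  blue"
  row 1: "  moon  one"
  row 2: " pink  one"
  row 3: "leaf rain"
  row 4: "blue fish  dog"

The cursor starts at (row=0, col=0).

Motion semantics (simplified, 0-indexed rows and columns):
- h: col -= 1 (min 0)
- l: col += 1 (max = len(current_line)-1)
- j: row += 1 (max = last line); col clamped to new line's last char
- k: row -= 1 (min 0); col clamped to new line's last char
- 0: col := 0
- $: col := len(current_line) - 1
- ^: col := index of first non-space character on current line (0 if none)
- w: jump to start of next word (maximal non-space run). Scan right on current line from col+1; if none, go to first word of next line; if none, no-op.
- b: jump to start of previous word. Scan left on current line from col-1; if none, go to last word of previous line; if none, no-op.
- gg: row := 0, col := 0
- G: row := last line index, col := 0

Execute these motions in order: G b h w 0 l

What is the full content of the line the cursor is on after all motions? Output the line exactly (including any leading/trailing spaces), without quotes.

After 1 (G): row=4 col=0 char='b'
After 2 (b): row=3 col=5 char='r'
After 3 (h): row=3 col=4 char='_'
After 4 (w): row=3 col=5 char='r'
After 5 (0): row=3 col=0 char='l'
After 6 (l): row=3 col=1 char='e'

Answer: leaf rain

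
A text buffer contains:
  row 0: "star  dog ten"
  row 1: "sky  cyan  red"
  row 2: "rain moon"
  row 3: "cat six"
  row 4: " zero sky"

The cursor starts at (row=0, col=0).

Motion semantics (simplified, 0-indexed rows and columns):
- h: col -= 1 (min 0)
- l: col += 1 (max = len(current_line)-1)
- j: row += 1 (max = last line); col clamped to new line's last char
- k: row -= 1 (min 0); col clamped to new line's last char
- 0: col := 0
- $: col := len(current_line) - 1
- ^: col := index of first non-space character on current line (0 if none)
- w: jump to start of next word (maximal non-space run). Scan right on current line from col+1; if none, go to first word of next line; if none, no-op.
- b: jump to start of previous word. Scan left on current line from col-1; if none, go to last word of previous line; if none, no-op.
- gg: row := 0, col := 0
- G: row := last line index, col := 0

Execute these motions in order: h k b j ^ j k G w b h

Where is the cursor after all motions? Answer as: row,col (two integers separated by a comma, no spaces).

After 1 (h): row=0 col=0 char='s'
After 2 (k): row=0 col=0 char='s'
After 3 (b): row=0 col=0 char='s'
After 4 (j): row=1 col=0 char='s'
After 5 (^): row=1 col=0 char='s'
After 6 (j): row=2 col=0 char='r'
After 7 (k): row=1 col=0 char='s'
After 8 (G): row=4 col=0 char='_'
After 9 (w): row=4 col=1 char='z'
After 10 (b): row=3 col=4 char='s'
After 11 (h): row=3 col=3 char='_'

Answer: 3,3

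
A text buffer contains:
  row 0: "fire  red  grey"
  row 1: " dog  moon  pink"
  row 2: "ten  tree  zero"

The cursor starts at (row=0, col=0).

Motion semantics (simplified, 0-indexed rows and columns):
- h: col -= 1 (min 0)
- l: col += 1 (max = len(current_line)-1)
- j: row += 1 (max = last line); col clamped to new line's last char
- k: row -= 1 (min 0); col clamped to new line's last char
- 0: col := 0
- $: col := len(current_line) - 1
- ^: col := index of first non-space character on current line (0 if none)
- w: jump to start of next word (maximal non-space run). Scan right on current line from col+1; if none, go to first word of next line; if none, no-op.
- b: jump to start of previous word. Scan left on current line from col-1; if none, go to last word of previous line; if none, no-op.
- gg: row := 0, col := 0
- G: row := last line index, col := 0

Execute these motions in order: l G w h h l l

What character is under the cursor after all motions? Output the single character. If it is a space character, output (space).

Answer: t

Derivation:
After 1 (l): row=0 col=1 char='i'
After 2 (G): row=2 col=0 char='t'
After 3 (w): row=2 col=5 char='t'
After 4 (h): row=2 col=4 char='_'
After 5 (h): row=2 col=3 char='_'
After 6 (l): row=2 col=4 char='_'
After 7 (l): row=2 col=5 char='t'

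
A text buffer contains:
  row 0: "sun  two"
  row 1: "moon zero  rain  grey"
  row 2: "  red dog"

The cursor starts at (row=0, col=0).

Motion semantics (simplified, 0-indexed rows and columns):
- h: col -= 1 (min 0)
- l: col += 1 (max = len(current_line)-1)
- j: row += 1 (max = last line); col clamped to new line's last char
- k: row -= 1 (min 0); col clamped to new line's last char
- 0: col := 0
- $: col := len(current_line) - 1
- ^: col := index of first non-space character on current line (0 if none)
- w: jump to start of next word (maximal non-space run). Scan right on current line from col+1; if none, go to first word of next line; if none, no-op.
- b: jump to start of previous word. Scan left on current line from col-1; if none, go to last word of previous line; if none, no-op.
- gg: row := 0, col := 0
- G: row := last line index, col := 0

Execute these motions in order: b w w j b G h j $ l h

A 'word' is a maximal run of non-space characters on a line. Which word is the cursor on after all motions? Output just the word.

After 1 (b): row=0 col=0 char='s'
After 2 (w): row=0 col=5 char='t'
After 3 (w): row=1 col=0 char='m'
After 4 (j): row=2 col=0 char='_'
After 5 (b): row=1 col=17 char='g'
After 6 (G): row=2 col=0 char='_'
After 7 (h): row=2 col=0 char='_'
After 8 (j): row=2 col=0 char='_'
After 9 ($): row=2 col=8 char='g'
After 10 (l): row=2 col=8 char='g'
After 11 (h): row=2 col=7 char='o'

Answer: dog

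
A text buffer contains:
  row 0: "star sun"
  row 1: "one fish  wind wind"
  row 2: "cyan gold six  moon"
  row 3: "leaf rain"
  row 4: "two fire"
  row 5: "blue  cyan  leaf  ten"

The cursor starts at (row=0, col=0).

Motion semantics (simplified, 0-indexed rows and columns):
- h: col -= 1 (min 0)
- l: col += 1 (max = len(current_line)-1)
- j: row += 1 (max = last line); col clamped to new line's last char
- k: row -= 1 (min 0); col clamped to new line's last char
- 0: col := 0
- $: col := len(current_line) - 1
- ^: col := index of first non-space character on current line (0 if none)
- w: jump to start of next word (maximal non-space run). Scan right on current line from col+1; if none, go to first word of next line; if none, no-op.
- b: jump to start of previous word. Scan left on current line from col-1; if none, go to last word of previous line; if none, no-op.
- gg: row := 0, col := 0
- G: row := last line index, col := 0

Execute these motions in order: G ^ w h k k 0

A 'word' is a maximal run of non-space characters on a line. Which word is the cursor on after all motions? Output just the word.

After 1 (G): row=5 col=0 char='b'
After 2 (^): row=5 col=0 char='b'
After 3 (w): row=5 col=6 char='c'
After 4 (h): row=5 col=5 char='_'
After 5 (k): row=4 col=5 char='i'
After 6 (k): row=3 col=5 char='r'
After 7 (0): row=3 col=0 char='l'

Answer: leaf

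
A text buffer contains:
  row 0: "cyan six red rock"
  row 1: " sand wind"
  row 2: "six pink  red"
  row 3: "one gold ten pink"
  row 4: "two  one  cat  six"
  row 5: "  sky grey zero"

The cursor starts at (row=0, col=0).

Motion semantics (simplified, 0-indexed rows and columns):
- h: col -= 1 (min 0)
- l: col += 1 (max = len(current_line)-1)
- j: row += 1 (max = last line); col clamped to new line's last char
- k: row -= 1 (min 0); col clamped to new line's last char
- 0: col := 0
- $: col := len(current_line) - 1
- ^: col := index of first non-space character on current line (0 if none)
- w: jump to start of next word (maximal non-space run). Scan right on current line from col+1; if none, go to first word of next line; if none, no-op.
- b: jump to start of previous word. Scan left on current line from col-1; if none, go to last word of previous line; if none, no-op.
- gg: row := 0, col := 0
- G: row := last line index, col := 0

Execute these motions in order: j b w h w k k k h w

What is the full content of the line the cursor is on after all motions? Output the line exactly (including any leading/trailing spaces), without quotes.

After 1 (j): row=1 col=0 char='_'
After 2 (b): row=0 col=13 char='r'
After 3 (w): row=1 col=1 char='s'
After 4 (h): row=1 col=0 char='_'
After 5 (w): row=1 col=1 char='s'
After 6 (k): row=0 col=1 char='y'
After 7 (k): row=0 col=1 char='y'
After 8 (k): row=0 col=1 char='y'
After 9 (h): row=0 col=0 char='c'
After 10 (w): row=0 col=5 char='s'

Answer: cyan six red rock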